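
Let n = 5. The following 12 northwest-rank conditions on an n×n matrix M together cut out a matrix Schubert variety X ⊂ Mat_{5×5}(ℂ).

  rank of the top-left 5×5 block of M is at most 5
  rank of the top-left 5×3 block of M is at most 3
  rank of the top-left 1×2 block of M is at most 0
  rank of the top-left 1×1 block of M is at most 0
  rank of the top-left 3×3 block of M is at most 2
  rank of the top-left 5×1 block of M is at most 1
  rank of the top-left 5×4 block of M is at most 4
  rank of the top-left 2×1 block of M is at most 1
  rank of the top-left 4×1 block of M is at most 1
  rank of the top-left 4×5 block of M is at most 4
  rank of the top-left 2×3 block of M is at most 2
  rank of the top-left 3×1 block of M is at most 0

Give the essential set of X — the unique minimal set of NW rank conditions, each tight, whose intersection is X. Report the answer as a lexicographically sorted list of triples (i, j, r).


Reconstructing r_w from the 12 given conditions:

  0 0 1 1 1
  0 1 2 2 2
  0 1 2 3 3
  1 2 3 4 4
  1 2 3 4 5

giving w = (3, 2, 4, 1, 5) via Δ²R.

Fulton essential set (2 of the 4 Rothe cells):

[(1, 2, 0), (3, 1, 0)]


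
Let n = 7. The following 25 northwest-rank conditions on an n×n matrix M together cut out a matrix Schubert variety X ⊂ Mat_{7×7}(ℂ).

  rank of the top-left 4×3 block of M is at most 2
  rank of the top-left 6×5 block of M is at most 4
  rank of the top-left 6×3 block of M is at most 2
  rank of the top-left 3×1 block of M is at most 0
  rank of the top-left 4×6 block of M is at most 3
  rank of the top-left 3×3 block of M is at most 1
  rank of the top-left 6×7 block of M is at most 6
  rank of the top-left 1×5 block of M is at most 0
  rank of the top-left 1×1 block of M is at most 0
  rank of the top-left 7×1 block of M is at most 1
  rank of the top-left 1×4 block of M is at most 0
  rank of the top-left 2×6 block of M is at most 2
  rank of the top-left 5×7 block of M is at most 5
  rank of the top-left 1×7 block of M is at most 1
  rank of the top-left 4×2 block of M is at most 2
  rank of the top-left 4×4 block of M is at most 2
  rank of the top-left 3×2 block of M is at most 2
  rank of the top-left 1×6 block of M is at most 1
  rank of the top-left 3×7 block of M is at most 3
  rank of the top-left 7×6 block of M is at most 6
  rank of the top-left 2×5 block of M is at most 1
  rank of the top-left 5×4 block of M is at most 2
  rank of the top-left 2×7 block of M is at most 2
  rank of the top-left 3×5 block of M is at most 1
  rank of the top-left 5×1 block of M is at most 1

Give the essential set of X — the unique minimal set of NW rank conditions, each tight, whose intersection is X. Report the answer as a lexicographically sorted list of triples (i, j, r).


Reconstructing r_w from the 25 given conditions:

  0 | 0 | 0 | 0 | 0 | 1 | 1
  0 | 1 | 1 | 1 | 1 | 2 | 2
  0 | 1 | 1 | 1 | 1 | 2 | 3
  1 | 2 | 2 | 2 | 2 | 3 | 4
  1 | 2 | 2 | 2 | 3 | 4 | 5
  1 | 2 | 2 | 3 | 4 | 5 | 6
  1 | 2 | 3 | 4 | 5 | 6 | 7

second differences of R give the permutation w = (6, 2, 7, 1, 5, 4, 3).

|D(w)|=13, |Ess(w)|=5:

[(1, 5, 0), (3, 1, 0), (3, 5, 1), (5, 4, 2), (6, 3, 2)]


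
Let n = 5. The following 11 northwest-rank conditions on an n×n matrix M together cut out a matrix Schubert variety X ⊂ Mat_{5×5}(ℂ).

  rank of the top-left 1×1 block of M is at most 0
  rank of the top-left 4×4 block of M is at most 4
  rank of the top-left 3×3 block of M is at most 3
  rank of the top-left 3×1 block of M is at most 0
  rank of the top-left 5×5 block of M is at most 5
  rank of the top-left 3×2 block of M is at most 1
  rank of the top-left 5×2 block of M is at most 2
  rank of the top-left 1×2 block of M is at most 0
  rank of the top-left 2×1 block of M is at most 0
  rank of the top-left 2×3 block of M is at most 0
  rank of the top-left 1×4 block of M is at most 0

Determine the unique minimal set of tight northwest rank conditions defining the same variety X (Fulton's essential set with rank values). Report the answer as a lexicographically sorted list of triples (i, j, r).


Computing R[i][j] = min implied NW-rank bound (n=5, 11 conditions):

  row 1: 0  0  0  0  1
  row 2: 0  0  0  1  2
  row 3: 0  1  1  2  3
  row 4: 1  2  2  3  4
  row 5: 1  2  3  4  5

reading off 1-entries of Δ²R: w = (5, 4, 2, 1, 3).

|D(w)|=8, |Ess(w)|=3:

[(1, 4, 0), (2, 3, 0), (3, 1, 0)]


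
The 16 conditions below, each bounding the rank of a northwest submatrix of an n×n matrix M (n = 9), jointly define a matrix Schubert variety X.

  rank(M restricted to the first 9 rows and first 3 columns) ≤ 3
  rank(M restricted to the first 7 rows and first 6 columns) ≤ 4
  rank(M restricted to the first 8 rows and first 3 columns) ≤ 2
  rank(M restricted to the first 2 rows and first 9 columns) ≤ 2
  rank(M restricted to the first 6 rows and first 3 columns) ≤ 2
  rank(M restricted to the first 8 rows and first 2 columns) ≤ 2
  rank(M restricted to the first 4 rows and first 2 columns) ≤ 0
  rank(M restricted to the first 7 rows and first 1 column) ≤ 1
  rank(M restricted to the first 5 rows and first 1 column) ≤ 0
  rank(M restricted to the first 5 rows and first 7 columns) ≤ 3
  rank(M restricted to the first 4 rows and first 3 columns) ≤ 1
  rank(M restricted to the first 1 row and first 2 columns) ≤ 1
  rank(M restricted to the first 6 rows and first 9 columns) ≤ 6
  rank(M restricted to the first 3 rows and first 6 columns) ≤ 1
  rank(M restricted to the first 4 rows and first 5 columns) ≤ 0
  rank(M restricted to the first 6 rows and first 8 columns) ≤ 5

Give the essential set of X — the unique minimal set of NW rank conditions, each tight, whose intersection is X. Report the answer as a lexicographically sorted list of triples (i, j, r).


Reconstructing r_w from the 16 given conditions:

  i=1: 0  0  0  0  0  1  1  1  1
  i=2: 0  0  0  0  0  1  2  2  2
  i=3: 0  0  0  0  0  1  2  3  3
  i=4: 0  0  0  0  0  1  2  3  4
  i=5: 0  1  1  1  1  2  3  4  5
  i=6: 1  2  2  2  2  3  4  5  6
  i=7: 1  2  2  3  3  4  5  6  7
  i=8: 1  2  2  3  4  5  6  7  8
  i=9: 1  2  3  4  5  6  7  8  9

giving w = (6, 7, 8, 9, 2, 1, 4, 5, 3) via Δ²R.

3 SE-corners of the 23-cell Rothe diagram give Ess(w):

[(4, 5, 0), (5, 1, 0), (8, 3, 2)]


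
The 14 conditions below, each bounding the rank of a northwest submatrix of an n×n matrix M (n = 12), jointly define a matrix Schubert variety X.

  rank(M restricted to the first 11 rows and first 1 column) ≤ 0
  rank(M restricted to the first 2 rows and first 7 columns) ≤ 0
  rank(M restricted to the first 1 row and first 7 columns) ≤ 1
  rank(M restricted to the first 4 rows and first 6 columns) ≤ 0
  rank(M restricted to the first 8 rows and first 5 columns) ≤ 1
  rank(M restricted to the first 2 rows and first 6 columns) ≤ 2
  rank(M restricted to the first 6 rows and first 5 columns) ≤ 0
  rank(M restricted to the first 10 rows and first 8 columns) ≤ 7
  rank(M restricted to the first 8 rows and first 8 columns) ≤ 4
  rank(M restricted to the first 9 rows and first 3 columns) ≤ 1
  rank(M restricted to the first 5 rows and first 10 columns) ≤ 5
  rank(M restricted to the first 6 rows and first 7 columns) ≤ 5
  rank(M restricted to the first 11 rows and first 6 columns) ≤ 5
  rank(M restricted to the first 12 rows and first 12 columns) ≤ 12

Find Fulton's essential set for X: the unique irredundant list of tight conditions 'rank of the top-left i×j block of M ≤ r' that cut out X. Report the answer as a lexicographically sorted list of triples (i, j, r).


Reconstructing r_w from the 14 given conditions:

  0 | 0 | 0 | 0 | 0 | 0 | 0 | 1 | 1 | 1 | 1 | 1
  0 | 0 | 0 | 0 | 0 | 0 | 0 | 1 | 2 | 2 | 2 | 2
  0 | 0 | 0 | 0 | 0 | 0 | 1 | 2 | 3 | 3 | 3 | 3
  0 | 0 | 0 | 0 | 0 | 0 | 1 | 2 | 3 | 4 | 4 | 4
  0 | 0 | 0 | 0 | 0 | 1 | 2 | 3 | 4 | 5 | 5 | 5
  0 | 0 | 0 | 0 | 0 | 1 | 2 | 3 | 4 | 5 | 6 | 6
  0 | 1 | 1 | 1 | 1 | 2 | 3 | 4 | 5 | 6 | 7 | 7
  0 | 1 | 1 | 1 | 1 | 2 | 3 | 4 | 5 | 6 | 7 | 8
  0 | 1 | 1 | 2 | 2 | 3 | 4 | 5 | 6 | 7 | 8 | 9
  0 | 1 | 2 | 3 | 3 | 4 | 5 | 6 | 7 | 8 | 9 | 10
  0 | 1 | 2 | 3 | 4 | 5 | 6 | 7 | 8 | 9 | 10 | 11
  1 | 2 | 3 | 4 | 5 | 6 | 7 | 8 | 9 | 10 | 11 | 12

giving w = (8, 9, 7, 10, 6, 11, 2, 12, 4, 3, 5, 1) via Δ²R.

ℓ(w)=45; the 6 essential cells (i,j,r):

[(2, 7, 0), (4, 6, 0), (6, 5, 0), (8, 5, 1), (9, 3, 1), (11, 1, 0)]


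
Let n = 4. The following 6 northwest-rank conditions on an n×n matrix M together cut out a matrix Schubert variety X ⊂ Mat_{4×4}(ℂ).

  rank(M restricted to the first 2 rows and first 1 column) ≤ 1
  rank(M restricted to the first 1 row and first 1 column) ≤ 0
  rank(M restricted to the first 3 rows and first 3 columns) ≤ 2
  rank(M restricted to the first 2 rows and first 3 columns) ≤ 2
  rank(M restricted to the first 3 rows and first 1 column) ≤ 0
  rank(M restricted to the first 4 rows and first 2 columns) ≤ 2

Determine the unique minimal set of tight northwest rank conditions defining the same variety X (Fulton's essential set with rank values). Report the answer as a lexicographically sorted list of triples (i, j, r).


Computing R[i][j] = min implied NW-rank bound (n=4, 6 conditions):

  i=1: 0, 1, 1, 1
  i=2: 0, 1, 2, 2
  i=3: 0, 1, 2, 3
  i=4: 1, 2, 3, 4

the unique w with this rank table is (2, 3, 4, 1).

|D(w)|=3, |Ess(w)|=1:

[(3, 1, 0)]


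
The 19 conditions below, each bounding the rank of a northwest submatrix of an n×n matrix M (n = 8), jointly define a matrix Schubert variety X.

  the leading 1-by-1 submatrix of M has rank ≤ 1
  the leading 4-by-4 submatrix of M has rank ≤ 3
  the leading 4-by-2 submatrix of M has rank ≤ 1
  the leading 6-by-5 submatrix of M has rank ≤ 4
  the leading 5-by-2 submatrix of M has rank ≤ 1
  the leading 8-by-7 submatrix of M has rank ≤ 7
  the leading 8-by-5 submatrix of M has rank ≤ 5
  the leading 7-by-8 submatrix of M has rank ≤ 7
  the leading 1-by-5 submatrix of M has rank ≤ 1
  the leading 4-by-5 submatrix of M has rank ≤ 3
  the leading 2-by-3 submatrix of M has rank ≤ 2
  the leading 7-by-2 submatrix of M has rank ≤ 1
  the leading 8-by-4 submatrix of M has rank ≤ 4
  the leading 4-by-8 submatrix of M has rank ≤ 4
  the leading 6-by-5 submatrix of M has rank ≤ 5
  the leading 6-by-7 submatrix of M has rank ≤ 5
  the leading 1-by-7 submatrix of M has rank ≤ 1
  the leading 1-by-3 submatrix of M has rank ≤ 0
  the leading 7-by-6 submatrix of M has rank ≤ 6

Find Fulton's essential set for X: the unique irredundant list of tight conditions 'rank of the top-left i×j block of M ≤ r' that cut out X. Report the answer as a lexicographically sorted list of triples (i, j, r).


Rank table r_w(8×8) implied by the 19 constraints:

  0, 0, 0, 1, 1, 1, 1, 1
  1, 1, 1, 2, 2, 2, 2, 2
  1, 1, 2, 3, 3, 3, 3, 3
  1, 1, 2, 3, 3, 4, 4, 4
  1, 1, 2, 3, 4, 5, 5, 5
  1, 1, 2, 3, 4, 5, 5, 6
  1, 1, 2, 3, 4, 5, 6, 7
  1, 2, 3, 4, 5, 6, 7, 8

giving w = (4, 1, 3, 6, 5, 8, 7, 2) via Δ²R.

ℓ(w)=10; the 4 essential cells (i,j,r):

[(1, 3, 0), (4, 5, 3), (6, 7, 5), (7, 2, 1)]


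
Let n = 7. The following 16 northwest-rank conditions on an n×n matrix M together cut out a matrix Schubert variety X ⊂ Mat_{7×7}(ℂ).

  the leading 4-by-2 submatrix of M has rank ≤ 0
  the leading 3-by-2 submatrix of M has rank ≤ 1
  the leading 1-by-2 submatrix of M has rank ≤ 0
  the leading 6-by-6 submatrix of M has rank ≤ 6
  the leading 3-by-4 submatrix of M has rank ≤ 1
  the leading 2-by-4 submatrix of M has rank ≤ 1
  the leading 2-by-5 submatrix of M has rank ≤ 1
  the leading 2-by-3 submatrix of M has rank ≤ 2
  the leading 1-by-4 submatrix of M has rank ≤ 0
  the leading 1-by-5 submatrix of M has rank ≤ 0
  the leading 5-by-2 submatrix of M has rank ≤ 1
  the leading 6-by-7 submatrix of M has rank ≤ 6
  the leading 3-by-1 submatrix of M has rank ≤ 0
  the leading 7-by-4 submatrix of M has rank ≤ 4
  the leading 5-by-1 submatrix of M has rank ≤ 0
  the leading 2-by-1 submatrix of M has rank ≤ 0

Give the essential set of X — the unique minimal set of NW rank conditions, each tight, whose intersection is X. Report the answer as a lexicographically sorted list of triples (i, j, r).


Recovering R(i,j) via the rank-extension bound from the 16 conditions:

  i=1: 0  0  0  0  0  1  1
  i=2: 0  0  1  1  1  2  2
  i=3: 0  0  1  1  2  3  3
  i=4: 0  0  1  2  3  4  4
  i=5: 0  1  2  3  4  5  5
  i=6: 1  2  3  4  5  6  6
  i=7: 1  2  3  4  5  6  7

giving w = (6, 3, 5, 4, 2, 1, 7) via Δ²R.

4 SE-corners of the 13-cell Rothe diagram give Ess(w):

[(1, 5, 0), (3, 4, 1), (4, 2, 0), (5, 1, 0)]


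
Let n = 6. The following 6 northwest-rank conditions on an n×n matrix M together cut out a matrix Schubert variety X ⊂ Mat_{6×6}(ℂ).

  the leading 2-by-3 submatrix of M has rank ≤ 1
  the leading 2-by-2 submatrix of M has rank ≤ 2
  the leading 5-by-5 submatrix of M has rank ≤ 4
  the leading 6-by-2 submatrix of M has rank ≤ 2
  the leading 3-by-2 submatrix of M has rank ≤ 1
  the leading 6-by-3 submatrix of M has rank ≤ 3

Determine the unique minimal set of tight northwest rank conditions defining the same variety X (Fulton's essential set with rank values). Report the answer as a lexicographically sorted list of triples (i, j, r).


Reconstructing r_w from the 6 given conditions:

  row 1: 1 | 1 | 1 | 1 | 1 | 1
  row 2: 1 | 1 | 1 | 2 | 2 | 2
  row 3: 1 | 1 | 2 | 3 | 3 | 3
  row 4: 1 | 2 | 3 | 4 | 4 | 4
  row 5: 1 | 2 | 3 | 4 | 4 | 5
  row 6: 1 | 2 | 3 | 4 | 5 | 6

giving w = (1, 4, 3, 2, 6, 5) via Δ²R.

3 SE-corners of the 4-cell Rothe diagram give Ess(w):

[(2, 3, 1), (3, 2, 1), (5, 5, 4)]


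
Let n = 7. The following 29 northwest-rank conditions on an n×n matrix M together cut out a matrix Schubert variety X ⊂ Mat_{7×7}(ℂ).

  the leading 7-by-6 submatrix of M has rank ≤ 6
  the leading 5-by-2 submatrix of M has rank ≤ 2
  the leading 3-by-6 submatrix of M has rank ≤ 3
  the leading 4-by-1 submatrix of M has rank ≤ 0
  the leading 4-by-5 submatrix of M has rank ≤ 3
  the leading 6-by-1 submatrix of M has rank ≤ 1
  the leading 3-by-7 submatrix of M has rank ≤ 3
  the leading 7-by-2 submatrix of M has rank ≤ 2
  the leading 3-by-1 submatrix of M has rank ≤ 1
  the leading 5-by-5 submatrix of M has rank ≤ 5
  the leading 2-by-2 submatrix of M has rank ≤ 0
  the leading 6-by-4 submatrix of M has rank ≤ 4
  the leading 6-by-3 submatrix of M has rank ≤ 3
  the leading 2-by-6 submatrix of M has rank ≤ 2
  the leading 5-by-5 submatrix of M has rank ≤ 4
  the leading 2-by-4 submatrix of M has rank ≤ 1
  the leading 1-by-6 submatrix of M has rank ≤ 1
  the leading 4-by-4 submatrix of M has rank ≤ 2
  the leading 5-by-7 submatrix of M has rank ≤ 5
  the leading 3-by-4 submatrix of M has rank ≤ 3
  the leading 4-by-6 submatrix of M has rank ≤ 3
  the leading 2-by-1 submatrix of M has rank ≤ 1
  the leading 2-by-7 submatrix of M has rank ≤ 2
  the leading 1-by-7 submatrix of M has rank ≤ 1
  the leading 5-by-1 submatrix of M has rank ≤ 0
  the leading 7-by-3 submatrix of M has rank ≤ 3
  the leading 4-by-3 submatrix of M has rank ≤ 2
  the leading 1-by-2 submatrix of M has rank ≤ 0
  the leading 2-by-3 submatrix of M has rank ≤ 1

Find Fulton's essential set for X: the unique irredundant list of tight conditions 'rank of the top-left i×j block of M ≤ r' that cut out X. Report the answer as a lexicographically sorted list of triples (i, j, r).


Reconstructing r_w from the 29 given conditions:

  row 1: 0 | 0 | 1 | 1 | 1 | 1 | 1
  row 2: 0 | 0 | 1 | 1 | 2 | 2 | 2
  row 3: 0 | 1 | 2 | 2 | 3 | 3 | 3
  row 4: 0 | 1 | 2 | 2 | 3 | 3 | 4
  row 5: 0 | 1 | 2 | 3 | 4 | 4 | 5
  row 6: 1 | 2 | 3 | 4 | 5 | 5 | 6
  row 7: 1 | 2 | 3 | 4 | 5 | 6 | 7

the unique w with this rank table is (3, 5, 2, 7, 4, 1, 6).

5 SE-corners of the 10-cell Rothe diagram give Ess(w):

[(2, 2, 0), (2, 4, 1), (4, 4, 2), (4, 6, 3), (5, 1, 0)]


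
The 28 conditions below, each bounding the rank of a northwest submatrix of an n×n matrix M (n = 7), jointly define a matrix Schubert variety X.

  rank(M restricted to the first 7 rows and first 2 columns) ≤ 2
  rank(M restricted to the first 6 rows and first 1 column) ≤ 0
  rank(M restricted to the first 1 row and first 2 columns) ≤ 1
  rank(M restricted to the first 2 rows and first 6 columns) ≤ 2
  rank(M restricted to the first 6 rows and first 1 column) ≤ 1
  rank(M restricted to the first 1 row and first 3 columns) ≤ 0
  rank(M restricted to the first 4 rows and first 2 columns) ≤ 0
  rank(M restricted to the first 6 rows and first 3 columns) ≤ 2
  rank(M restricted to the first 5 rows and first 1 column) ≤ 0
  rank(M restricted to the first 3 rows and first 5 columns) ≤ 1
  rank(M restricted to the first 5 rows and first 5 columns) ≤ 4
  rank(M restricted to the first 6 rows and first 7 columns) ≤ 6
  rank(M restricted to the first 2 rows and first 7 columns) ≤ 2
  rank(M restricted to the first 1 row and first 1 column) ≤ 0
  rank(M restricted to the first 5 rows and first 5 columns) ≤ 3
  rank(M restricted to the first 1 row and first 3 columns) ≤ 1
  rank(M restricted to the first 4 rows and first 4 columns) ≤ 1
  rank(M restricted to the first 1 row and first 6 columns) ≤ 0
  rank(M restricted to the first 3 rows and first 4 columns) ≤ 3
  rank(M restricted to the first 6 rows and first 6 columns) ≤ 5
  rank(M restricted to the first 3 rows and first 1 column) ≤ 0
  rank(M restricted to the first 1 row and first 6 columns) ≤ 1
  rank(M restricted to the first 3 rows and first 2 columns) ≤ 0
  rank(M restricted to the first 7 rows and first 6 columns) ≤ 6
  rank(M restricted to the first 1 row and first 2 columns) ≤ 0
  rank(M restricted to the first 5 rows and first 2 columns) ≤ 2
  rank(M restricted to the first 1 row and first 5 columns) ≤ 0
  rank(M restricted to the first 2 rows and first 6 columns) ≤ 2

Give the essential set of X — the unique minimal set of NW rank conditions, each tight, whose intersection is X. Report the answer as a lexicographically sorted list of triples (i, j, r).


Recovering R(i,j) via the rank-extension bound from the 28 conditions:

  row 1: 0, 0, 0, 0, 0, 0, 1
  row 2: 0, 0, 1, 1, 1, 1, 2
  row 3: 0, 0, 1, 1, 1, 2, 3
  row 4: 0, 0, 1, 1, 2, 3, 4
  row 5: 0, 1, 2, 2, 3, 4, 5
  row 6: 0, 1, 2, 3, 4, 5, 6
  row 7: 1, 2, 3, 4, 5, 6, 7

the unique w with this rank table is (7, 3, 6, 5, 2, 4, 1).

D(w) has 17 cells with 5 SE-corners; essential set:

[(1, 6, 0), (3, 5, 1), (4, 2, 0), (4, 4, 1), (6, 1, 0)]


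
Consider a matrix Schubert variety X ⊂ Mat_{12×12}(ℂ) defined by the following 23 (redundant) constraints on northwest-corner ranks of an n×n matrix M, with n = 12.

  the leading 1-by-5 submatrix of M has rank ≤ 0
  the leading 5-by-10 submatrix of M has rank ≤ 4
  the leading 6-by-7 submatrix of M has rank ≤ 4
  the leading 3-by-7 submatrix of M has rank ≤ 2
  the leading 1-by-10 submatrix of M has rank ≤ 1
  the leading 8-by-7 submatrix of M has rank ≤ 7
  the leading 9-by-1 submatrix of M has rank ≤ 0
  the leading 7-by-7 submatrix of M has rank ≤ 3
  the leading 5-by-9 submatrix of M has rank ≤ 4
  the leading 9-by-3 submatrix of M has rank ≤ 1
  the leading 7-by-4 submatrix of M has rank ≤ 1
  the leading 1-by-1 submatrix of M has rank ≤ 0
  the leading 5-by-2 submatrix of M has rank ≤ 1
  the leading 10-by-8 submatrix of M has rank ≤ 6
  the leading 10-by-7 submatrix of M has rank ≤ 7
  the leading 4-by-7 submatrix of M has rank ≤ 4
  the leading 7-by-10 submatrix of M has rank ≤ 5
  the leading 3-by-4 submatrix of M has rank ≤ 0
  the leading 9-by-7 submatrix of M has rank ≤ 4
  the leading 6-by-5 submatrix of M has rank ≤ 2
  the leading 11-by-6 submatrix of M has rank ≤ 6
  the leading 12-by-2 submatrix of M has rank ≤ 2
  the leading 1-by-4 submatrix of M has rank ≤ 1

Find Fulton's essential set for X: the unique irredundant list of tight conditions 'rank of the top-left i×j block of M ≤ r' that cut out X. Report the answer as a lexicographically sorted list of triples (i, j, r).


Reconstructing r_w from the 23 given conditions:

  R[1]: 0  0  0  0  0  1  1  1  1  1  1  1
  R[2]: 0  0  0  0  1  2  2  2  2  2  2  2
  R[3]: 0  0  0  0  1  2  2  3  3  3  3  3
  R[4]: 0  1  1  1  2  3  3  4  4  4  4  4
  R[5]: 0  1  1  1  2  3  3  4  4  4  5  5
  R[6]: 0  1  1  1  2  3  3  4  5  5  6  6
  R[7]: 0  1  1  1  2  3  3  4  5  5  6  7
  R[8]: 0  1  1  2  3  4  4  5  6  6  7  8
  R[9]: 0  1  1  2  3  4  4  5  6  7  8  9
  R[10]: 1  2  2  3  4  5  5  6  7  8  9  10
  R[11]: 1  2  3  4  5  6  6  7  8  9  10  11
  R[12]: 1  2  3  4  5  6  7  8  9  10  11  12

reading off 1-entries of Δ²R: w = (6, 5, 8, 2, 11, 9, 12, 4, 10, 1, 3, 7).

Fulton essential set (10 of the 35 Rothe cells):

[(1, 5, 0), (3, 4, 0), (3, 7, 2), (5, 10, 4), (7, 4, 1), (7, 7, 3), (7, 10, 5), (9, 1, 0), (9, 3, 1), (9, 7, 4)]


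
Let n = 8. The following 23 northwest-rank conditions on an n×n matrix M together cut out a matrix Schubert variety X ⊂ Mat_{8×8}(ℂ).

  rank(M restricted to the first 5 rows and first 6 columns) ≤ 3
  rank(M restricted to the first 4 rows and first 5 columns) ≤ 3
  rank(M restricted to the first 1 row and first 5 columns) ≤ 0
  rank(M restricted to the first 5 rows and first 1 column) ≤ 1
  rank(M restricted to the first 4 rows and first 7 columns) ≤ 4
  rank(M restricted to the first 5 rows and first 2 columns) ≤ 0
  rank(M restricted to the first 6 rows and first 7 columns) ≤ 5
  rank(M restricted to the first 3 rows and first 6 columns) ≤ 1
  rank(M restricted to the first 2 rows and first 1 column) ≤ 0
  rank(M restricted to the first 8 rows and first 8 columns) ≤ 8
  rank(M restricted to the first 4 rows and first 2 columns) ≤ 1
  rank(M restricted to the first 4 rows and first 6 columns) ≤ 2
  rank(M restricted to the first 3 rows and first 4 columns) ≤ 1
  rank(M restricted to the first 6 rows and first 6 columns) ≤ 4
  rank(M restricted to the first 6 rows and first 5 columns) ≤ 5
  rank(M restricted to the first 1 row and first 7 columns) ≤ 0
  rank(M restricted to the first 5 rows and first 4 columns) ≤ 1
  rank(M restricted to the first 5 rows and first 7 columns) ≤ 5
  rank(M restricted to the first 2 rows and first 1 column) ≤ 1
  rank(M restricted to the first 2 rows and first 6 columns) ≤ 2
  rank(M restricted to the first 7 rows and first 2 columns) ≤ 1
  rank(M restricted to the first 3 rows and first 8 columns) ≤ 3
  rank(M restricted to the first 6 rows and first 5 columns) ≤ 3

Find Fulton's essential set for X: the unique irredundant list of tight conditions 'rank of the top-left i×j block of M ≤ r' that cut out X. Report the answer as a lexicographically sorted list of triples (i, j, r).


Computing R[i][j] = min implied NW-rank bound (n=8, 23 conditions):

  R[1]: 0 0 0 0 0 0 0 1
  R[2]: 0 0 1 1 1 1 1 2
  R[3]: 0 0 1 1 1 1 2 3
  R[4]: 0 0 1 1 2 2 3 4
  R[5]: 0 0 1 1 2 3 4 5
  R[6]: 1 1 2 2 3 4 5 6
  R[7]: 1 1 2 3 4 5 6 7
  R[8]: 1 2 3 4 5 6 7 8

giving w = (8, 3, 7, 5, 6, 1, 4, 2) via Δ²R.

|D(w)|=21, |Ess(w)|=5:

[(1, 7, 0), (3, 6, 1), (5, 2, 0), (5, 4, 1), (7, 2, 1)]


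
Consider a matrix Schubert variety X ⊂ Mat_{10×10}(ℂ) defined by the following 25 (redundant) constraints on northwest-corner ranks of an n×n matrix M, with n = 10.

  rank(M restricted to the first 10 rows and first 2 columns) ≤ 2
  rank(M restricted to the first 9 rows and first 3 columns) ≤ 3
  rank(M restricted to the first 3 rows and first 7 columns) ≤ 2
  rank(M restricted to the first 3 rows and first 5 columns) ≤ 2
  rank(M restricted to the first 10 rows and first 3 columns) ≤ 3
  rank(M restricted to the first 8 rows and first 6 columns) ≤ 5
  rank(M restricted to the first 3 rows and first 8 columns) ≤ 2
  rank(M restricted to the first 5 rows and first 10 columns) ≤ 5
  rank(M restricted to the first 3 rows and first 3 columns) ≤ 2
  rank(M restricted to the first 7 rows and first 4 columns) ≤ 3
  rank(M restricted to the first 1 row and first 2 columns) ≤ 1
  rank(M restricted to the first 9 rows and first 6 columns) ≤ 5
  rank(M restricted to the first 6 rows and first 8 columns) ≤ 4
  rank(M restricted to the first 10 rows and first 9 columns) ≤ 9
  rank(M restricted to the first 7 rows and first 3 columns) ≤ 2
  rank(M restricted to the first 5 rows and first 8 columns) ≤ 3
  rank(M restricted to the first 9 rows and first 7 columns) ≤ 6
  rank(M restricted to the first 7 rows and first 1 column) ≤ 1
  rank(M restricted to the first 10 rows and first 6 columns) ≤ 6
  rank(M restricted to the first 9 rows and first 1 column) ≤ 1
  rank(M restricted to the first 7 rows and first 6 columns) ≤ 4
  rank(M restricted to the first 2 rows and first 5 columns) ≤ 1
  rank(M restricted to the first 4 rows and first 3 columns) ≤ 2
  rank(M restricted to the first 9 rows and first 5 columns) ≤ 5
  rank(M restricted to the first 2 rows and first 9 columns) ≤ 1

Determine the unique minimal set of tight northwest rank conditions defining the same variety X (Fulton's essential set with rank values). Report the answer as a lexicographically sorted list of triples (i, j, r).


Rank table r_w(10×10) implied by the 25 constraints:

  i=1: 1 | 1 | 1 | 1 | 1 | 1 | 1 | 1 | 1 | 1
  i=2: 1 | 1 | 1 | 1 | 1 | 1 | 1 | 1 | 1 | 2
  i=3: 1 | 2 | 2 | 2 | 2 | 2 | 2 | 2 | 2 | 3
  i=4: 1 | 2 | 2 | 3 | 3 | 3 | 3 | 3 | 3 | 4
  i=5: 1 | 2 | 2 | 3 | 3 | 3 | 3 | 3 | 4 | 5
  i=6: 1 | 2 | 2 | 3 | 4 | 4 | 4 | 4 | 5 | 6
  i=7: 1 | 2 | 2 | 3 | 4 | 4 | 5 | 5 | 6 | 7
  i=8: 1 | 2 | 3 | 4 | 5 | 5 | 6 | 6 | 7 | 8
  i=9: 1 | 2 | 3 | 4 | 5 | 5 | 6 | 7 | 8 | 9
  i=10: 1 | 2 | 3 | 4 | 5 | 6 | 7 | 8 | 9 | 10

reading off 1-entries of Δ²R: w = (1, 10, 2, 4, 9, 5, 7, 3, 8, 6).

Rothe diagram D(w) (18 cells), 5 SE-corners (essential conditions):

[(2, 9, 1), (5, 8, 3), (7, 3, 2), (7, 6, 4), (9, 6, 5)]


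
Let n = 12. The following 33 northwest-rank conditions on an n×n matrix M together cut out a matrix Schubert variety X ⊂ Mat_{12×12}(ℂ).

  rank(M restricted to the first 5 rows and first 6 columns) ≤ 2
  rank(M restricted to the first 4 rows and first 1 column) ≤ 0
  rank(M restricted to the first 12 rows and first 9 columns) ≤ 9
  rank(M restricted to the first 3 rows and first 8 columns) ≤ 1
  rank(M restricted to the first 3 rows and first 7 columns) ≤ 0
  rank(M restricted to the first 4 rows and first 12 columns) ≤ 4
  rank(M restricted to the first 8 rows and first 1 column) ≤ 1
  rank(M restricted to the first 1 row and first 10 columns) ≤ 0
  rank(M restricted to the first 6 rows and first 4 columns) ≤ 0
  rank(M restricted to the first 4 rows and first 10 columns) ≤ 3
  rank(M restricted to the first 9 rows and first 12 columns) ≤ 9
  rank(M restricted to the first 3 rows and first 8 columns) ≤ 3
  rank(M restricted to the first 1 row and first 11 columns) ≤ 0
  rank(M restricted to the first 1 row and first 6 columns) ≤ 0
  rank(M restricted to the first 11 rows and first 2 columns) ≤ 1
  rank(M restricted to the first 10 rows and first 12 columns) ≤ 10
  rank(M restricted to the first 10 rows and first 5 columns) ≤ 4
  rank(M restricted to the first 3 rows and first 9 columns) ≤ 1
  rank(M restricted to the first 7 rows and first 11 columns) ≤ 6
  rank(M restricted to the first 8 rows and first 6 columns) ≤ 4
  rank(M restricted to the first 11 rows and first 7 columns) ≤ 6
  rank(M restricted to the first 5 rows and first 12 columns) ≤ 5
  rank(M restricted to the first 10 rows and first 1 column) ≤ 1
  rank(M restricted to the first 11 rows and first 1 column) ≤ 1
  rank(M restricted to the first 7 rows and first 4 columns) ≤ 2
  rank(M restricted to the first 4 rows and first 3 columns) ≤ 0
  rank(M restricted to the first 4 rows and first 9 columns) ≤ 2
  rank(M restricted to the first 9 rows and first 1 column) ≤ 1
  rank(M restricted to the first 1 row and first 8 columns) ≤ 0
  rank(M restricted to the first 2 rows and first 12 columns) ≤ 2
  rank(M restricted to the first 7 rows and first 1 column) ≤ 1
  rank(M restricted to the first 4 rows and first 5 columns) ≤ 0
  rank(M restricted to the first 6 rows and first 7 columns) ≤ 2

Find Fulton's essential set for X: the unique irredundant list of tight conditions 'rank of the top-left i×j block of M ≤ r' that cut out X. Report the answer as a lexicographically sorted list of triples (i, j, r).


Propagating the 33 rank bounds to every northwest block:

  i=1: 0, 0, 0, 0, 0, 0, 0, 0, 0, 0, 0, 1
  i=2: 0, 0, 0, 0, 0, 0, 0, 1, 1, 1, 1, 2
  i=3: 0, 0, 0, 0, 0, 0, 0, 1, 1, 2, 2, 3
  i=4: 0, 0, 0, 0, 0, 1, 1, 2, 2, 3, 3, 4
  i=5: 0, 0, 0, 0, 1, 2, 2, 3, 3, 4, 4, 5
  i=6: 0, 0, 0, 0, 1, 2, 2, 3, 4, 5, 5, 6
  i=7: 1, 1, 1, 1, 2, 3, 3, 4, 5, 6, 6, 7
  i=8: 1, 1, 2, 2, 3, 4, 4, 5, 6, 7, 7, 8
  i=9: 1, 1, 2, 3, 4, 5, 5, 6, 7, 8, 8, 9
  i=10: 1, 1, 2, 3, 4, 5, 6, 7, 8, 9, 9, 10
  i=11: 1, 1, 2, 3, 4, 5, 6, 7, 8, 9, 10, 11
  i=12: 1, 2, 3, 4, 5, 6, 7, 8, 9, 10, 11, 12

reading off 1-entries of Δ²R: w = (12, 8, 10, 6, 5, 9, 1, 3, 4, 7, 11, 2).

ℓ(w)=44; the 7 essential cells (i,j,r):

[(1, 11, 0), (3, 7, 0), (3, 9, 1), (4, 5, 0), (6, 4, 0), (6, 7, 2), (11, 2, 1)]


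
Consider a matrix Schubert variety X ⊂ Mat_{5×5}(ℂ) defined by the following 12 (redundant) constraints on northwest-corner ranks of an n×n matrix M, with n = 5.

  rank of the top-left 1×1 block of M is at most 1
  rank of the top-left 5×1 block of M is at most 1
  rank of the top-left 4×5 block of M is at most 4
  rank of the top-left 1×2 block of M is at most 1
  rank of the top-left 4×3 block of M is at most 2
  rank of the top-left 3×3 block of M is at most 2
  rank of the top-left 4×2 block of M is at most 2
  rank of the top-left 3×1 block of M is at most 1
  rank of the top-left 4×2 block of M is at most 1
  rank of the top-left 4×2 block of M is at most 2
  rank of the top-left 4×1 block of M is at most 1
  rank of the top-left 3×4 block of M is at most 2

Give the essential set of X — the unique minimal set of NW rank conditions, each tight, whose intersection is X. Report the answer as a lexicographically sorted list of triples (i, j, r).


Propagating the 12 rank bounds to every northwest block:

  1, 1, 1, 1, 1
  1, 1, 2, 2, 2
  1, 1, 2, 2, 3
  1, 1, 2, 3, 4
  1, 2, 3, 4, 5

giving w = (1, 3, 5, 4, 2) via Δ²R.

D(w) has 4 cells with 2 SE-corners; essential set:

[(3, 4, 2), (4, 2, 1)]


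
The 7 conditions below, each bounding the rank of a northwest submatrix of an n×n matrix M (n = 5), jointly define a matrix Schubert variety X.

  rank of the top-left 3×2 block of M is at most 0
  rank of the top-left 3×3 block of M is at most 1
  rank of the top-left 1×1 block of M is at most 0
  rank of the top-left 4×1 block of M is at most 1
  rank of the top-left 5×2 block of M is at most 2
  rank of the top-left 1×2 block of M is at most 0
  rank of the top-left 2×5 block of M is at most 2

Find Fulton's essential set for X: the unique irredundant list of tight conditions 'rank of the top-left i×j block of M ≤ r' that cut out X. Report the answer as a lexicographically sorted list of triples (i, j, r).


Rank table r_w(5×5) implied by the 7 constraints:

  i=1: 0 0 1 1 1
  i=2: 0 0 1 2 2
  i=3: 0 0 1 2 3
  i=4: 1 1 2 3 4
  i=5: 1 2 3 4 5

giving w = (3, 4, 5, 1, 2) via Δ²R.

Rothe diagram D(w) (6 cells), 1 SE-corner (essential condition):

[(3, 2, 0)]


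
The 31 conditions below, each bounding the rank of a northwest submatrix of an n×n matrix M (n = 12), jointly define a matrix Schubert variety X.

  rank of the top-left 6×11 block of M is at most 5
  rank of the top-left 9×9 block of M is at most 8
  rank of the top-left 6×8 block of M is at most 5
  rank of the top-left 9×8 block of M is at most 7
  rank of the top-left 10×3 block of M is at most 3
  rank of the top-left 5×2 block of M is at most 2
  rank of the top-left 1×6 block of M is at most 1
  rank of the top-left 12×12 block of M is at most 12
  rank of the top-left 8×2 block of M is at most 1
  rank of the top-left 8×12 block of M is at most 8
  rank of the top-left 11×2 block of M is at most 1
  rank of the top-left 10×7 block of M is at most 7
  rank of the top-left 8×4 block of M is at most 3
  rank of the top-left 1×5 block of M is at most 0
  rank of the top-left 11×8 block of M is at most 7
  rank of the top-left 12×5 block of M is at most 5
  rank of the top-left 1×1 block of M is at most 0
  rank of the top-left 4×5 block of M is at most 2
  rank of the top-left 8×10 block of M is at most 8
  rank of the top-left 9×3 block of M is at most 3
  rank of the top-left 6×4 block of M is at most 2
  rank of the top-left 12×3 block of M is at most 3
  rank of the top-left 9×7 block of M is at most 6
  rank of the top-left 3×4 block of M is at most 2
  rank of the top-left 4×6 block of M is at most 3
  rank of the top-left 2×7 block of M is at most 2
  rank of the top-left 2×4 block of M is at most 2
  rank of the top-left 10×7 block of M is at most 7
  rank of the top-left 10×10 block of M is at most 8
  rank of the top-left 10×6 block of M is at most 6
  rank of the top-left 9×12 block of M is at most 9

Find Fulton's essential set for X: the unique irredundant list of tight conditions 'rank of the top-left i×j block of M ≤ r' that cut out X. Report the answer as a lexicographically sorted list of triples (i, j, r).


Recovering R(i,j) via the rank-extension bound from the 31 conditions:

  0 | 0 | 0 | 0 | 0 | 1 | 1 | 1 | 1 | 1 | 1 | 1
  1 | 1 | 1 | 1 | 1 | 2 | 2 | 2 | 2 | 2 | 2 | 2
  1 | 1 | 2 | 2 | 2 | 3 | 3 | 3 | 3 | 3 | 3 | 3
  1 | 1 | 2 | 2 | 2 | 3 | 4 | 4 | 4 | 4 | 4 | 4
  1 | 1 | 2 | 2 | 3 | 4 | 5 | 5 | 5 | 5 | 5 | 5
  1 | 1 | 2 | 2 | 3 | 4 | 5 | 5 | 5 | 5 | 5 | 6
  1 | 1 | 2 | 3 | 4 | 5 | 6 | 6 | 6 | 6 | 6 | 7
  1 | 1 | 2 | 3 | 4 | 5 | 6 | 7 | 7 | 7 | 7 | 8
  1 | 1 | 2 | 3 | 4 | 5 | 6 | 7 | 8 | 8 | 8 | 9
  1 | 1 | 2 | 3 | 4 | 5 | 6 | 7 | 8 | 8 | 9 | 10
  1 | 1 | 2 | 3 | 4 | 5 | 6 | 7 | 8 | 9 | 10 | 11
  1 | 2 | 3 | 4 | 5 | 6 | 7 | 8 | 9 | 10 | 11 | 12

reading off 1-entries of Δ²R: w = (6, 1, 3, 7, 5, 12, 4, 8, 9, 11, 10, 2).

D(w) has 23 cells with 6 SE-corners; essential set:

[(1, 5, 0), (4, 5, 2), (6, 4, 2), (6, 11, 5), (10, 10, 8), (11, 2, 1)]


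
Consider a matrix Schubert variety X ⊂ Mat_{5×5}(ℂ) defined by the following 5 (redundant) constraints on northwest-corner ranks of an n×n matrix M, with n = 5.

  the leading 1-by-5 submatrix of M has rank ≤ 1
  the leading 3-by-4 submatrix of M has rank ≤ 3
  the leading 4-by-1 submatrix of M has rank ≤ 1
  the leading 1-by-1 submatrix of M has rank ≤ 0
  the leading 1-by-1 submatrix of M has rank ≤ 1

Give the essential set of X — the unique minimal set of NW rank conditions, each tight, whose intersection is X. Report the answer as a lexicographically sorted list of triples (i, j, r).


The tightest implied rank at each (i,j), from the 5 conditions:

  row 1: 0 1 1 1 1
  row 2: 1 2 2 2 2
  row 3: 1 2 3 3 3
  row 4: 1 2 3 4 4
  row 5: 1 2 3 4 5

reading off 1-entries of Δ²R: w = (2, 1, 3, 4, 5).

|D(w)|=1, |Ess(w)|=1:

[(1, 1, 0)]


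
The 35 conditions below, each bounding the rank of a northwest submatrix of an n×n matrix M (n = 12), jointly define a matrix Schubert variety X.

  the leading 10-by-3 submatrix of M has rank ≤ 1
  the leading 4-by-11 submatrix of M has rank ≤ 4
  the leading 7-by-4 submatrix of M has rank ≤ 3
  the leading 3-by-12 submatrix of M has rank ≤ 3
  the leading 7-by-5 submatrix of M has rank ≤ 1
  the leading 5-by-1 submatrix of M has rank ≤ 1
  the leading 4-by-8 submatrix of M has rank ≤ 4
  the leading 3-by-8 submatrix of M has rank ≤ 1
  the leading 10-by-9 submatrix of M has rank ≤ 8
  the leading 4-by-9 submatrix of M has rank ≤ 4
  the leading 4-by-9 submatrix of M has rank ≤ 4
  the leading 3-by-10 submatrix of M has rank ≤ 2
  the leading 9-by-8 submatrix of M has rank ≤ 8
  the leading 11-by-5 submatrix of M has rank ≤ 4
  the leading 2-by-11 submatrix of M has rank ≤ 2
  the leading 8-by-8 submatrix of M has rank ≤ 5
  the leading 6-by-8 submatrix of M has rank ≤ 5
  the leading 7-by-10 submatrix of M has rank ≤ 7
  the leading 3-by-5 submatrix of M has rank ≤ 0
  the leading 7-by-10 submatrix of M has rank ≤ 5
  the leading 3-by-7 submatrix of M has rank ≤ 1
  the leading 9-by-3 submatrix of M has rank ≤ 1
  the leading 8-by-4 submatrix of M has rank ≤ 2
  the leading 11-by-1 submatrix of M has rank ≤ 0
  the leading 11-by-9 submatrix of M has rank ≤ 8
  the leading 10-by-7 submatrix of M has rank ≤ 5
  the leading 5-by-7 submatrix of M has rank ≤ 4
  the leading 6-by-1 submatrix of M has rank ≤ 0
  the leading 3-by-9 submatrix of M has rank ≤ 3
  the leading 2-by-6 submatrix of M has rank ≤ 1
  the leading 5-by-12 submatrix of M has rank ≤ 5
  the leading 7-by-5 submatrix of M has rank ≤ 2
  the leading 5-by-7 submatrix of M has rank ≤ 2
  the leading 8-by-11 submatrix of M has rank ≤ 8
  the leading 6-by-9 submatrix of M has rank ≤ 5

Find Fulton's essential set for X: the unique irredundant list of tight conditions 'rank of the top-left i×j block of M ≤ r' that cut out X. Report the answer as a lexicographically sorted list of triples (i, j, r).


Rank table r_w(12×12) implied by the 35 constraints:

  row 1: 0 | 0 | 0 | 0 | 0 | 1 | 1 | 1 | 1 | 1 | 1 | 1
  row 2: 0 | 0 | 0 | 0 | 0 | 1 | 1 | 1 | 2 | 2 | 2 | 2
  row 3: 0 | 0 | 0 | 0 | 0 | 1 | 1 | 1 | 2 | 2 | 3 | 3
  row 4: 0 | 1 | 1 | 1 | 1 | 2 | 2 | 2 | 3 | 3 | 4 | 4
  row 5: 0 | 1 | 1 | 1 | 1 | 2 | 2 | 3 | 4 | 4 | 5 | 5
  row 6: 0 | 1 | 1 | 1 | 1 | 2 | 3 | 4 | 5 | 5 | 6 | 6
  row 7: 0 | 1 | 1 | 1 | 1 | 2 | 3 | 4 | 5 | 5 | 6 | 7
  row 8: 0 | 1 | 1 | 2 | 2 | 3 | 4 | 5 | 6 | 6 | 7 | 8
  row 9: 0 | 1 | 1 | 2 | 3 | 4 | 5 | 6 | 7 | 7 | 8 | 9
  row 10: 0 | 1 | 1 | 2 | 3 | 4 | 5 | 6 | 7 | 8 | 9 | 10
  row 11: 0 | 1 | 2 | 3 | 4 | 5 | 6 | 7 | 8 | 9 | 10 | 11
  row 12: 1 | 2 | 3 | 4 | 5 | 6 | 7 | 8 | 9 | 10 | 11 | 12

so w = (6, 9, 11, 2, 8, 7, 12, 4, 5, 10, 3, 1).

D(w) has 42 cells with 8 SE-corners; essential set:

[(3, 5, 0), (3, 8, 1), (3, 10, 2), (5, 7, 2), (7, 5, 1), (7, 10, 5), (10, 3, 1), (11, 1, 0)]


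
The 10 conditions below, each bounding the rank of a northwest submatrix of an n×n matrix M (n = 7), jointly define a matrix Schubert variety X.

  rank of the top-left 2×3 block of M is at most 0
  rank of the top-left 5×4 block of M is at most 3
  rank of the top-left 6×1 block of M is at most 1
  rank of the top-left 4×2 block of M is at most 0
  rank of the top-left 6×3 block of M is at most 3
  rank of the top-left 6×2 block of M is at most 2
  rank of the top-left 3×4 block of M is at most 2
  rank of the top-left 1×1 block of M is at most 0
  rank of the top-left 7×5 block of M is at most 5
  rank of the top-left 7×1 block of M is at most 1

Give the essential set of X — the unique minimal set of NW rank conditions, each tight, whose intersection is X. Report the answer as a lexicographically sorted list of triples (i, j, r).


Propagating the 10 rank bounds to every northwest block:

  i=1: 0 | 0 | 0 | 1 | 1 | 1 | 1
  i=2: 0 | 0 | 0 | 1 | 2 | 2 | 2
  i=3: 0 | 0 | 1 | 2 | 3 | 3 | 3
  i=4: 0 | 0 | 1 | 2 | 3 | 4 | 4
  i=5: 1 | 1 | 2 | 3 | 4 | 5 | 5
  i=6: 1 | 2 | 3 | 4 | 5 | 6 | 6
  i=7: 1 | 2 | 3 | 4 | 5 | 6 | 7

the unique w with this rank table is (4, 5, 3, 6, 1, 2, 7).

Fulton essential set (2 of the 10 Rothe cells):

[(2, 3, 0), (4, 2, 0)]


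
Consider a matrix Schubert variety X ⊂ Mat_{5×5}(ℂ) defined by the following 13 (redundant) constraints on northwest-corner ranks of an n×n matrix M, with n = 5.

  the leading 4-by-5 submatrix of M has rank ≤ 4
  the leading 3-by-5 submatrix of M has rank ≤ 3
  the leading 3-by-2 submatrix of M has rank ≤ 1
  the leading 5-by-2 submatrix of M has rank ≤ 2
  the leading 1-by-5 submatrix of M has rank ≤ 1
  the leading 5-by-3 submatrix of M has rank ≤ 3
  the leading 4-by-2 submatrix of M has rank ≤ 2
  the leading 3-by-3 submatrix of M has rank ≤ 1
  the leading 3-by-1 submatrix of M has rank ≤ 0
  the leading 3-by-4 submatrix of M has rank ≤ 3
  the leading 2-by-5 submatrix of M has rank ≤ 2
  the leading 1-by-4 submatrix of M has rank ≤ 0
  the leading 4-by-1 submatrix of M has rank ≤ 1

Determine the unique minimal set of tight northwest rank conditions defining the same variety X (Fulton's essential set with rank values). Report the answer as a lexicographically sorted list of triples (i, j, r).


Recovering R(i,j) via the rank-extension bound from the 13 conditions:

  0 0 0 0 1
  0 1 1 1 2
  0 1 1 2 3
  1 2 2 3 4
  1 2 3 4 5

second differences of R give the permutation w = (5, 2, 4, 1, 3).

Rothe diagram D(w) (7 cells), 3 SE-corners (essential conditions):

[(1, 4, 0), (3, 1, 0), (3, 3, 1)]
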